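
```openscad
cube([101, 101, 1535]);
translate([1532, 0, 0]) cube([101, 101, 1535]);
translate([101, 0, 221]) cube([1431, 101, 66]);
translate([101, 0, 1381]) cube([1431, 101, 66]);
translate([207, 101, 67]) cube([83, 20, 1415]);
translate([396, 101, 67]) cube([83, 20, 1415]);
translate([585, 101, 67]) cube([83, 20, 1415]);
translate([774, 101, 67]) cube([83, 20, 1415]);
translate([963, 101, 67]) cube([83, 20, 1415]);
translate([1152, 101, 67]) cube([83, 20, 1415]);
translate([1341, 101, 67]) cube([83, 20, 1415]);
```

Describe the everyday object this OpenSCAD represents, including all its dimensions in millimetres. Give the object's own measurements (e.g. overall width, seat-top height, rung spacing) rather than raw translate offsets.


A fence section. Two 101×101 mm posts, 1535 mm tall, stand on the floor with a clear span of 1431 mm between their inner faces. Two horizontal rails of 101×66 mm section span the gap between the posts with their undersides at z = 221 mm and z = 1381 mm, flush with the posts' −y face. 7 pickets, each 83 mm wide, 20 mm thick and 1415 mm tall, are fixed to the +y face of the rails with their bottoms at z = 67 mm, spaced across the span with a 106 mm gap after the −x post and between neighbouring pickets, with 108 mm left before the +x post.


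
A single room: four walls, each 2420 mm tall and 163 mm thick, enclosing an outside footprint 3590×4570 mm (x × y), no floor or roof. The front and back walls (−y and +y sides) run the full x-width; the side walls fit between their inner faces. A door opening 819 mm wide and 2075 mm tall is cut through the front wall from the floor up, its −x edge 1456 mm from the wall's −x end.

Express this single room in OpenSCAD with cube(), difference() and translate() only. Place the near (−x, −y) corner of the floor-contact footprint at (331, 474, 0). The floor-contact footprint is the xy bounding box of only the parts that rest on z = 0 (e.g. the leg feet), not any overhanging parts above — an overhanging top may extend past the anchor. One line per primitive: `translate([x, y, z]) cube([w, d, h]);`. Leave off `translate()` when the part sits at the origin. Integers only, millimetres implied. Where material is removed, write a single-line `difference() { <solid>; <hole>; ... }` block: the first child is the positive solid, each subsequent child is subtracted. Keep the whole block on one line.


difference() { translate([331, 474, 0]) cube([3590, 163, 2420]); translate([1787, 474, 0]) cube([819, 163, 2075]); }
translate([331, 4881, 0]) cube([3590, 163, 2420]);
translate([331, 637, 0]) cube([163, 4244, 2420]);
translate([3758, 637, 0]) cube([163, 4244, 2420]);


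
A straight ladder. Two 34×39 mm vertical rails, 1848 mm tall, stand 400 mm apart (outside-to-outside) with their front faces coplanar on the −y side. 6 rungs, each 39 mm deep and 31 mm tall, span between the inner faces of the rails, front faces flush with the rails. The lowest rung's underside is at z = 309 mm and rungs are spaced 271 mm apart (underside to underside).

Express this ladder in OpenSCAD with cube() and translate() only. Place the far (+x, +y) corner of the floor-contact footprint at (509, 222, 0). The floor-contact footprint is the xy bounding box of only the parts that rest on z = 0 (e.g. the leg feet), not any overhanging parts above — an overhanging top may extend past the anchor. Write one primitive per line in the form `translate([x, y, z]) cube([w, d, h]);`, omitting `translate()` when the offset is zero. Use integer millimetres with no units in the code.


// rung span = 400 - 2*34 = 332
// rung[k] z = 309 + k*271
translate([109, 183, 0]) cube([34, 39, 1848]);
translate([475, 183, 0]) cube([34, 39, 1848]);
translate([143, 183, 309]) cube([332, 39, 31]);
translate([143, 183, 580]) cube([332, 39, 31]);
translate([143, 183, 851]) cube([332, 39, 31]);
translate([143, 183, 1122]) cube([332, 39, 31]);
translate([143, 183, 1393]) cube([332, 39, 31]);
translate([143, 183, 1664]) cube([332, 39, 31]);


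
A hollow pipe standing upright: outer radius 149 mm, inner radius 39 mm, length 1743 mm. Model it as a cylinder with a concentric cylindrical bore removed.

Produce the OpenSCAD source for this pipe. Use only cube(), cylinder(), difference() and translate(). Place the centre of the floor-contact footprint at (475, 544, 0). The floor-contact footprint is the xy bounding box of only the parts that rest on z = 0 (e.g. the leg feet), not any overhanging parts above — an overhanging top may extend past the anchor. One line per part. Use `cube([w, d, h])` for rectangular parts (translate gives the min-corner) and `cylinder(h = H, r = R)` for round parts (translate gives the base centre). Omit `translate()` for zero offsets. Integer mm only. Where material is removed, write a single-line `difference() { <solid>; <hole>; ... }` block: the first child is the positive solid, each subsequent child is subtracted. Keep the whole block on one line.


difference() { translate([475, 544, 0]) cylinder(h = 1743, r = 149); translate([475, 544, 0]) cylinder(h = 1743, r = 39); }


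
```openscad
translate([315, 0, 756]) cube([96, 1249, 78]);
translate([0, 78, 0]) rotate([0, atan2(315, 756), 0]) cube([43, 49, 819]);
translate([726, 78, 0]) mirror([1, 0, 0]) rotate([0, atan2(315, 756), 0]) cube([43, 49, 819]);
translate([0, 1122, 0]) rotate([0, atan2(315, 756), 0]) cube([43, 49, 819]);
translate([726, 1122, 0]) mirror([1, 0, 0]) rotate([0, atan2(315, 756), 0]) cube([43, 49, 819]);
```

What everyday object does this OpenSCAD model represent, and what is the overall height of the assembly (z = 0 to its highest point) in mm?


A sawhorse. The overall height is 834 mm.

A beam across two mirrored pairs of raked legs — a sawhorse. The beam's underside is at z = 756 (matching the legs' vertical rise in atan2(315, 756)) and the beam is 78 mm tall, so its top is at 756 + 78 = 834 mm. The raked legs top out at the beam's underside, so that is the highest point.


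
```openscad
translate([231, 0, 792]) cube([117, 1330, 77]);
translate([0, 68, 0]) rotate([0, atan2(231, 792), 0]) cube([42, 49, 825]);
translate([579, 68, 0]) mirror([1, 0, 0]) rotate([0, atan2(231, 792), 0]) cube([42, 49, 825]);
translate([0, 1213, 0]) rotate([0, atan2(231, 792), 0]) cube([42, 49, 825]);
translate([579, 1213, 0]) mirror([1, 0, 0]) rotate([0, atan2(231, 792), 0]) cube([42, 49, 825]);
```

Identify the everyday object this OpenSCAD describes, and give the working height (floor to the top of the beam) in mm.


A sawhorse. The overall height is 869 mm.

A beam across two mirrored pairs of raked legs — a sawhorse. The beam's underside is at z = 792 (matching the legs' vertical rise in atan2(231, 792)) and the beam is 77 mm tall, so its top is at 792 + 77 = 869 mm. The raked legs top out at the beam's underside, so that is the highest point.


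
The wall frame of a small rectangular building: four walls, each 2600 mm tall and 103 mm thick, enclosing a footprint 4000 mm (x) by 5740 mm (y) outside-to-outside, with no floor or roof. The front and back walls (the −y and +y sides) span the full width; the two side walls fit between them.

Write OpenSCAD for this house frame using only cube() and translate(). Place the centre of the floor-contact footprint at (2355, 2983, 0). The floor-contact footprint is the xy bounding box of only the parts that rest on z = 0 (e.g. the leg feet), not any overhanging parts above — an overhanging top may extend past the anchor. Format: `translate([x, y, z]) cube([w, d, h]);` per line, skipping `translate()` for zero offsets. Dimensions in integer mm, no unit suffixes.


translate([355, 113, 0]) cube([4000, 103, 2600]);
translate([355, 5750, 0]) cube([4000, 103, 2600]);
translate([355, 216, 0]) cube([103, 5534, 2600]);
translate([4252, 216, 0]) cube([103, 5534, 2600]);


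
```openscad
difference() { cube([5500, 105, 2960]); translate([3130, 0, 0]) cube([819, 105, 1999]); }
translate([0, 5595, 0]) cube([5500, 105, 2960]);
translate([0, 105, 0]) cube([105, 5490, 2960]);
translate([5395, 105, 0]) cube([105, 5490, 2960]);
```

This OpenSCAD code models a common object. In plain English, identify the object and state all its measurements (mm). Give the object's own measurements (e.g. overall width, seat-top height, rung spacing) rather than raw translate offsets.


A single room: four walls, each 2960 mm tall and 105 mm thick, enclosing an outside footprint 5500×5700 mm (x × y), no floor or roof. The front and back walls (−y and +y sides) run the full x-width; the side walls fit between their inner faces. A door opening 819 mm wide and 1999 mm tall is cut through the front wall from the floor up, its −x edge 3130 mm from the wall's −x end.


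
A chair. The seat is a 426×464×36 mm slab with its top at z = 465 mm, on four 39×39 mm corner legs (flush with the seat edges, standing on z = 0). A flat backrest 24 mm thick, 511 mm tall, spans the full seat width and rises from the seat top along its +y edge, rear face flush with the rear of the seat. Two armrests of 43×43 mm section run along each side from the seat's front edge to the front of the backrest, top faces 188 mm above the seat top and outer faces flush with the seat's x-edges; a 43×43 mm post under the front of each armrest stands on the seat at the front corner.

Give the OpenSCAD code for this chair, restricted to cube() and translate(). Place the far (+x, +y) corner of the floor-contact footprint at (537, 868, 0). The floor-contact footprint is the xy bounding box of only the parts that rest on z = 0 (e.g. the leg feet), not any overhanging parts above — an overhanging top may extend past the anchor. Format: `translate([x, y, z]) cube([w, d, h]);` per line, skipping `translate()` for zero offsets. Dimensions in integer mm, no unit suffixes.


translate([111, 404, 429]) cube([426, 464, 36]);
translate([111, 404, 0]) cube([39, 39, 429]);
translate([498, 404, 0]) cube([39, 39, 429]);
translate([111, 829, 0]) cube([39, 39, 429]);
translate([498, 829, 0]) cube([39, 39, 429]);
translate([111, 844, 465]) cube([426, 24, 511]);
translate([111, 404, 610]) cube([43, 440, 43]);
translate([494, 404, 610]) cube([43, 440, 43]);
translate([111, 404, 465]) cube([43, 43, 145]);
translate([494, 404, 465]) cube([43, 43, 145]);


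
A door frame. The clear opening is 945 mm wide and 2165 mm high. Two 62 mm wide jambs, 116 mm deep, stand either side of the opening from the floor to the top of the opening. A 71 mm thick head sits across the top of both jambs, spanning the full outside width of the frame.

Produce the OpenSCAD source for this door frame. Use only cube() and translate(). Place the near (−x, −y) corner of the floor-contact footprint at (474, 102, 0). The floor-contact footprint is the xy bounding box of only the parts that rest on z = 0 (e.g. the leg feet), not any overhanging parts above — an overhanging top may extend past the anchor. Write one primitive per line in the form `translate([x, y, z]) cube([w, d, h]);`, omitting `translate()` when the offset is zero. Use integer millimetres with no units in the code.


translate([474, 102, 0]) cube([62, 116, 2165]);
translate([1481, 102, 0]) cube([62, 116, 2165]);
translate([474, 102, 2165]) cube([1069, 116, 71]);


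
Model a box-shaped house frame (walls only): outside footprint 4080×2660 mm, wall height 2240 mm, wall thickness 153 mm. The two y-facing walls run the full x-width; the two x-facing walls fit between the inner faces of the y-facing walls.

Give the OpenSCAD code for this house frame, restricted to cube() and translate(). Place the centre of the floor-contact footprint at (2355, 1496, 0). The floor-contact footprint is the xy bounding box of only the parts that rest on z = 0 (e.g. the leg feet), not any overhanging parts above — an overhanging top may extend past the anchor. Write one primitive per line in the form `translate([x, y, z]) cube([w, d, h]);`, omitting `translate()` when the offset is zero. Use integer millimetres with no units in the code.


translate([315, 166, 0]) cube([4080, 153, 2240]);
translate([315, 2673, 0]) cube([4080, 153, 2240]);
translate([315, 319, 0]) cube([153, 2354, 2240]);
translate([4242, 319, 0]) cube([153, 2354, 2240]);


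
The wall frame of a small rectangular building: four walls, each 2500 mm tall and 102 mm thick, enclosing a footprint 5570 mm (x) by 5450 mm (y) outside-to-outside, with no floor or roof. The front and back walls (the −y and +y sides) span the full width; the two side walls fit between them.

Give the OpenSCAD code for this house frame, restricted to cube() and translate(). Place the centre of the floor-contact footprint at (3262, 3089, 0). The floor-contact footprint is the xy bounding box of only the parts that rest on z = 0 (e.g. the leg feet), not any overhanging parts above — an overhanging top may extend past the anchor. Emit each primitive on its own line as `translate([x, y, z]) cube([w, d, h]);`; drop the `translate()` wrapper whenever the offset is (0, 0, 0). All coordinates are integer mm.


translate([477, 364, 0]) cube([5570, 102, 2500]);
translate([477, 5712, 0]) cube([5570, 102, 2500]);
translate([477, 466, 0]) cube([102, 5246, 2500]);
translate([5945, 466, 0]) cube([102, 5246, 2500]);


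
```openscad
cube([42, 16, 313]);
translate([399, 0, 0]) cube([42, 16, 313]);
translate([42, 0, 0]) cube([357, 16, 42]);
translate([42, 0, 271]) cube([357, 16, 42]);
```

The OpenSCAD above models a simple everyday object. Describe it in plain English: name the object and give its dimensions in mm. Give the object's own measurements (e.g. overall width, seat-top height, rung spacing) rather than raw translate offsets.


A rectangular picture frame lying in the x–z plane (depth along y). The opening is 357 mm wide (x) by 229 mm tall (z), surrounded by a border 42 mm wide on all four sides. The frame is 16 mm deep and is made of two full-height vertical stiles with two horizontal rails fitted between them.


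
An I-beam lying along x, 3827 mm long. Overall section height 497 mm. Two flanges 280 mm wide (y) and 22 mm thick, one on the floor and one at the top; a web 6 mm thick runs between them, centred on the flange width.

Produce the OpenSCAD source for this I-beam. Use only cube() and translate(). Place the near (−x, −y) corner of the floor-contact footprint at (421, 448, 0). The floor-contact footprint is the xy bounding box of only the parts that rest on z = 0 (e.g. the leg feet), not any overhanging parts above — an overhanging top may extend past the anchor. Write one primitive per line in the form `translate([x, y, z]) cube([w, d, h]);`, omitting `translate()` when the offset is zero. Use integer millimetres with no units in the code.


translate([421, 448, 0]) cube([3827, 280, 22]);
translate([421, 585, 22]) cube([3827, 6, 453]);
translate([421, 448, 475]) cube([3827, 280, 22]);


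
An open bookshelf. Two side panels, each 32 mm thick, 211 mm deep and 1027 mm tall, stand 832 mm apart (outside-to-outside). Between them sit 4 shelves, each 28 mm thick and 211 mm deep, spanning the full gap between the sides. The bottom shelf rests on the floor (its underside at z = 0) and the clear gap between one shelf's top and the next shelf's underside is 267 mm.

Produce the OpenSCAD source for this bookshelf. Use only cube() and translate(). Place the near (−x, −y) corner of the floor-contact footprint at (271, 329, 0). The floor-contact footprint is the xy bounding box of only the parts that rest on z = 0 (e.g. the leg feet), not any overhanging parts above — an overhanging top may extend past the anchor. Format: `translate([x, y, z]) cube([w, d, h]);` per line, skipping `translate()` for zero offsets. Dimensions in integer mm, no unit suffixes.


translate([271, 329, 0]) cube([32, 211, 1027]);
translate([1071, 329, 0]) cube([32, 211, 1027]);
translate([303, 329, 0]) cube([768, 211, 28]);
translate([303, 329, 295]) cube([768, 211, 28]);
translate([303, 329, 590]) cube([768, 211, 28]);
translate([303, 329, 885]) cube([768, 211, 28]);


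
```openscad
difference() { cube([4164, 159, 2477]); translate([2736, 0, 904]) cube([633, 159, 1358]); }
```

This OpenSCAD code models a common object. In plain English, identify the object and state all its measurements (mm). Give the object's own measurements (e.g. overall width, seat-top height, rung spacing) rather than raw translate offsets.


A wall 4164 mm long (x), 159 mm thick (y), 2477 mm tall, with a rectangular window opening cut through it. The opening is 633 mm wide and 1358 mm tall; its sill is at z = 904 mm and its near (−x) edge is 2736 mm from the wall's −x end. The opening passes through the full wall thickness.


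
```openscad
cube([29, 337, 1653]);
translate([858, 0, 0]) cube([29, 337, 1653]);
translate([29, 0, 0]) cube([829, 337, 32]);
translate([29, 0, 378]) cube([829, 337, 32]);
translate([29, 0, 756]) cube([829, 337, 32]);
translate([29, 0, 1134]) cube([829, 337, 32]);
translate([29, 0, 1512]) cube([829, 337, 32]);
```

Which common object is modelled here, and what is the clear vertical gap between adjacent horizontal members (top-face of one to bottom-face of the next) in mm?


A bookshelf. The clear shelf gap is 346 mm.

Two tall side panels with 5 horizontal boards between them — a bookshelf. The first two shelf undersides are at z = 0 and z = 378; with shelf thickness 32, the clear gap is 378 − 0 − 32 = 346 mm.


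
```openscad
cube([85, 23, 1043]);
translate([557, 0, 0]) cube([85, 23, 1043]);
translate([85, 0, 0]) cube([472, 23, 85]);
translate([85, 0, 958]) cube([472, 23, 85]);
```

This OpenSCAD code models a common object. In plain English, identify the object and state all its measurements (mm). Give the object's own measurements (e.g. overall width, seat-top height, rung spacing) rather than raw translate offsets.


A rectangular picture frame lying in the x–z plane (depth along y). The opening is 472 mm wide (x) by 873 mm tall (z), surrounded by a border 85 mm wide on all four sides. The frame is 23 mm deep and is made of two full-height vertical stiles with two horizontal rails fitted between them.


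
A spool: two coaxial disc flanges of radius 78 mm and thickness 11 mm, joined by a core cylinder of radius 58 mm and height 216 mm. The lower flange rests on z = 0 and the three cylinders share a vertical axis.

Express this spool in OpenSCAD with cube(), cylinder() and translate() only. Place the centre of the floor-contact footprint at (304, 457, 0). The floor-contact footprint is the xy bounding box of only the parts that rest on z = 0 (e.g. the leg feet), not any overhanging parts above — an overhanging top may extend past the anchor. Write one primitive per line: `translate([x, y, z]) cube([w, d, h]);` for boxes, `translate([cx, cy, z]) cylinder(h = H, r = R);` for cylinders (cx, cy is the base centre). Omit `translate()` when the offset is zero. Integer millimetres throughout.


translate([304, 457, 0]) cylinder(h = 11, r = 78);
translate([304, 457, 11]) cylinder(h = 216, r = 58);
translate([304, 457, 227]) cylinder(h = 11, r = 78);


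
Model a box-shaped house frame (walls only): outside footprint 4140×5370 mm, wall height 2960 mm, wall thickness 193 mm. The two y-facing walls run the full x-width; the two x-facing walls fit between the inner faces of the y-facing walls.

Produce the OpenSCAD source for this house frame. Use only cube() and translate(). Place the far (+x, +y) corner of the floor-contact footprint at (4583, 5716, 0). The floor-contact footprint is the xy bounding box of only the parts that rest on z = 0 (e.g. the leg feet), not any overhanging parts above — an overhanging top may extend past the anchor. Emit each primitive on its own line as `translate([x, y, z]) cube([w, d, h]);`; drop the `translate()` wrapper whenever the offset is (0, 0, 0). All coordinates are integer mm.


translate([443, 346, 0]) cube([4140, 193, 2960]);
translate([443, 5523, 0]) cube([4140, 193, 2960]);
translate([443, 539, 0]) cube([193, 4984, 2960]);
translate([4390, 539, 0]) cube([193, 4984, 2960]);


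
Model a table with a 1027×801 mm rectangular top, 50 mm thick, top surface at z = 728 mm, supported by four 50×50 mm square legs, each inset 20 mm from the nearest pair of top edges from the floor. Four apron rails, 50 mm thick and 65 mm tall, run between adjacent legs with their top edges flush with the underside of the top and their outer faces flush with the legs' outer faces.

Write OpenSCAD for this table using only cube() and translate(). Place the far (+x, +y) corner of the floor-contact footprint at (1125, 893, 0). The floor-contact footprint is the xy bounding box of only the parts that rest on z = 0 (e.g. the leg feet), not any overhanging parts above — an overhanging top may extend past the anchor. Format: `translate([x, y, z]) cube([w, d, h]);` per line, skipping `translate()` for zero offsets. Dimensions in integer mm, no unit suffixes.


translate([118, 112, 678]) cube([1027, 801, 50]);
translate([138, 132, 0]) cube([50, 50, 678]);
translate([1075, 132, 0]) cube([50, 50, 678]);
translate([138, 843, 0]) cube([50, 50, 678]);
translate([1075, 843, 0]) cube([50, 50, 678]);
translate([188, 132, 613]) cube([887, 50, 65]);
translate([188, 843, 613]) cube([887, 50, 65]);
translate([138, 182, 613]) cube([50, 661, 65]);
translate([1075, 182, 613]) cube([50, 661, 65]);


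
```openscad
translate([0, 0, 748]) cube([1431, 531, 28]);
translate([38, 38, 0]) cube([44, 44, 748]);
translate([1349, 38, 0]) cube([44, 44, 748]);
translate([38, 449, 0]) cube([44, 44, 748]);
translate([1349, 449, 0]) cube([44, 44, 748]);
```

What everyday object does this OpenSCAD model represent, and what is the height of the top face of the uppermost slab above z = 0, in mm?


A table. The table height is 776 mm.

A 1431×531×28 slab sits at z = 748 on four 44 mm square posts — a table. The top surface is at 748 + 28 = 776 mm.


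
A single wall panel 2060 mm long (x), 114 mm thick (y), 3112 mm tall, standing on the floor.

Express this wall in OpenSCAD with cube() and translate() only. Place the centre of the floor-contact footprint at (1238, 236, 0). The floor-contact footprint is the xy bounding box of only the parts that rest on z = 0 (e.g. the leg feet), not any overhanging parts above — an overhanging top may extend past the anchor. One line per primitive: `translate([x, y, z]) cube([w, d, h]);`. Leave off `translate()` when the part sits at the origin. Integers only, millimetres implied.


translate([208, 179, 0]) cube([2060, 114, 3112]);


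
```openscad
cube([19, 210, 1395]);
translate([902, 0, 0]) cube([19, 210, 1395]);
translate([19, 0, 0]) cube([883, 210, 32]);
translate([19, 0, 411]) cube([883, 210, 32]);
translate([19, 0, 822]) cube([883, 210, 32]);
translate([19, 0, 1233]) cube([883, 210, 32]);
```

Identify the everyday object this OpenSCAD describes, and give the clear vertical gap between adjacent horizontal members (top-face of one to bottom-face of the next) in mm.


A bookshelf. The clear shelf gap is 379 mm.

Two tall side panels with 4 horizontal boards between them — a bookshelf. The first two shelf undersides are at z = 0 and z = 411; with shelf thickness 32, the clear gap is 411 − 0 − 32 = 379 mm.


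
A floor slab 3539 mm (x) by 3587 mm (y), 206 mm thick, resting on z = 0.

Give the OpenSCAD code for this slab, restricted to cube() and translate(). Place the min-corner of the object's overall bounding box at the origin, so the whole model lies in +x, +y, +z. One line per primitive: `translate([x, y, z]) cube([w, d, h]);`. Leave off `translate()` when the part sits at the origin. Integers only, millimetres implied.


cube([3539, 3587, 206]);


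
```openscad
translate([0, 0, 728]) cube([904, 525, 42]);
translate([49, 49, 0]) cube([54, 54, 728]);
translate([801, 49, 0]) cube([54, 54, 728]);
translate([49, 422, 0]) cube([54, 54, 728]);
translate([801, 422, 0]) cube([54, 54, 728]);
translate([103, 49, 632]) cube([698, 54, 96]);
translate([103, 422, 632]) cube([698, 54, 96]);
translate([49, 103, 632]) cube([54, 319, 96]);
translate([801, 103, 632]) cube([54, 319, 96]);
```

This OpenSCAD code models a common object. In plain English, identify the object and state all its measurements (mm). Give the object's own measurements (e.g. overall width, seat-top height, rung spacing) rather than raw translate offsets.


A rectangular dining table. The top is 904×525×42 mm with its upper surface at z = 770 mm. It stands on four 54×54 mm square legs, each inset 49 mm from the nearest pair of top edges, running from the floor to the underside of the top. Four apron rails, 54 mm thick and 96 mm tall, run between adjacent legs with their top edges flush with the underside of the top and their outer faces flush with the legs' outer faces.


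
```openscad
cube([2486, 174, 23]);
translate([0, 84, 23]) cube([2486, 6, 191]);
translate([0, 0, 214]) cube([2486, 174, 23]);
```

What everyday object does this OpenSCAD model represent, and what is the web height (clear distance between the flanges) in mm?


An I-beam. The web height is 191 mm.

Two wide flanges with a thin centred web — an I-beam. Overall 237 mm minus two 23 mm flanges gives a web of 237 − 2·23 = 191 mm.


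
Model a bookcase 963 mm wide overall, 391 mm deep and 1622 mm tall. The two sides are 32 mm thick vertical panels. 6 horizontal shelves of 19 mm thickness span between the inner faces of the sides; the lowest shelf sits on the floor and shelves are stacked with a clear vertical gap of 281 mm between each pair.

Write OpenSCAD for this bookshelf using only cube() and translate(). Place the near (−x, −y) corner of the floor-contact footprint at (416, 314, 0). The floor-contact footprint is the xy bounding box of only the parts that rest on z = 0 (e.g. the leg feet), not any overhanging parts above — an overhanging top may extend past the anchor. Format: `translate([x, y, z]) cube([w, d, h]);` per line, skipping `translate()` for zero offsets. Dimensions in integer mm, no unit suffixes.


translate([416, 314, 0]) cube([32, 391, 1622]);
translate([1347, 314, 0]) cube([32, 391, 1622]);
translate([448, 314, 0]) cube([899, 391, 19]);
translate([448, 314, 300]) cube([899, 391, 19]);
translate([448, 314, 600]) cube([899, 391, 19]);
translate([448, 314, 900]) cube([899, 391, 19]);
translate([448, 314, 1200]) cube([899, 391, 19]);
translate([448, 314, 1500]) cube([899, 391, 19]);


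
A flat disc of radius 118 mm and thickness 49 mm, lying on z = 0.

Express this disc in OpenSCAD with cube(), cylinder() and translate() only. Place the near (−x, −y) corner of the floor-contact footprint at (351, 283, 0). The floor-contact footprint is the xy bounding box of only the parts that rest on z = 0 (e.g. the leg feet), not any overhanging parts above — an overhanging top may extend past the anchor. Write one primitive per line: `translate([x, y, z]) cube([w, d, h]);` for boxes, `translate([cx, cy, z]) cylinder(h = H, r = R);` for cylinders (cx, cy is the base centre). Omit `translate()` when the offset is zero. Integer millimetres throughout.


translate([469, 401, 0]) cylinder(h = 49, r = 118);


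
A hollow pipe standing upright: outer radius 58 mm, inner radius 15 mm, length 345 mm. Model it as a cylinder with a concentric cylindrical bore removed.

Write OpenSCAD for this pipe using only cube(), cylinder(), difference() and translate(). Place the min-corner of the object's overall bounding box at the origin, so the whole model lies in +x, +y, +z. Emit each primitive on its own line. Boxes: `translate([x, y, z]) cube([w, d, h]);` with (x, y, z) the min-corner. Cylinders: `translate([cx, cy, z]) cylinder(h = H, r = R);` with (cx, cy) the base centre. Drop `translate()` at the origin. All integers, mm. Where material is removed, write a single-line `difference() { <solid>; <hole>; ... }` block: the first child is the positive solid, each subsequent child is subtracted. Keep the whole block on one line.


difference() { translate([58, 58, 0]) cylinder(h = 345, r = 58); translate([58, 58, 0]) cylinder(h = 345, r = 15); }


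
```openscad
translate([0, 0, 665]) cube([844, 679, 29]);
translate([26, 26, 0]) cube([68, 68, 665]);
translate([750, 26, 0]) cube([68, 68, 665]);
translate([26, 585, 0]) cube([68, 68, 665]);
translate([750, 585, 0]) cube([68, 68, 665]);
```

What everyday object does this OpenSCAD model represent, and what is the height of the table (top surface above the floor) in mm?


A table. The table height is 694 mm.

A 844×679×29 slab sits at z = 665 on four 68 mm square posts — a table. The top surface is at 665 + 29 = 694 mm.


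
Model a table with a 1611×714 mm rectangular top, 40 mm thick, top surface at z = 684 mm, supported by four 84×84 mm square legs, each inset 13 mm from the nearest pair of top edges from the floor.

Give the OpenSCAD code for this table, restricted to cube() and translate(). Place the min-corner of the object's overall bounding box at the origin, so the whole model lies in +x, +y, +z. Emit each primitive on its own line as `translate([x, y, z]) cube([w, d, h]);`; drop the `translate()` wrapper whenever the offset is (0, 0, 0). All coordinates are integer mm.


// leg_h = 684 - 40 = 644
translate([0, 0, 644]) cube([1611, 714, 40]);
translate([13, 13, 0]) cube([84, 84, 644]);
translate([1514, 13, 0]) cube([84, 84, 644]);
translate([13, 617, 0]) cube([84, 84, 644]);
translate([1514, 617, 0]) cube([84, 84, 644]);


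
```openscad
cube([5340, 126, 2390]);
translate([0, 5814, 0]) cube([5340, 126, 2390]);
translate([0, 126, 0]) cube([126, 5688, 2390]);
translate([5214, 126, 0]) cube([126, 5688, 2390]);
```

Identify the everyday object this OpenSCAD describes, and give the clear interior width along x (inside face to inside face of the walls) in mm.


A house (or room) frame. The interior width is 5088 mm.

Four 2390 mm walls enclosing a rectangle with no floor or roof — a room or house frame. Outside width is 5340 mm and wall thickness is 126 mm, so the interior width is 5340 − 2 × 126 = 5088 mm.


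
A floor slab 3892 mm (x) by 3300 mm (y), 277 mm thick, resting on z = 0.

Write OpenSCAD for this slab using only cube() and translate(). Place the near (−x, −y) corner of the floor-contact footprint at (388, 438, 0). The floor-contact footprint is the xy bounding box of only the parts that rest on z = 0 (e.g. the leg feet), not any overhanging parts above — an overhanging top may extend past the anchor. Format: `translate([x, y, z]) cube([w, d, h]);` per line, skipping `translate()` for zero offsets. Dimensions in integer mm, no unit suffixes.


translate([388, 438, 0]) cube([3892, 3300, 277]);


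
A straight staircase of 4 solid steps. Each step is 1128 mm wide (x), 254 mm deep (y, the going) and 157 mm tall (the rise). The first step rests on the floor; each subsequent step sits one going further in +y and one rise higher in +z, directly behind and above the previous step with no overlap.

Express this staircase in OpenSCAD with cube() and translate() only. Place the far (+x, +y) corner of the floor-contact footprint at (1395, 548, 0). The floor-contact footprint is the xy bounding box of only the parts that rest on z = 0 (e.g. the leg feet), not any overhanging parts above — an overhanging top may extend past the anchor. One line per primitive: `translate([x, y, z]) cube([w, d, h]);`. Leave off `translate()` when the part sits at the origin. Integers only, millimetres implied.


translate([267, 294, 0]) cube([1128, 254, 157]);
translate([267, 548, 157]) cube([1128, 254, 157]);
translate([267, 802, 314]) cube([1128, 254, 157]);
translate([267, 1056, 471]) cube([1128, 254, 157]);


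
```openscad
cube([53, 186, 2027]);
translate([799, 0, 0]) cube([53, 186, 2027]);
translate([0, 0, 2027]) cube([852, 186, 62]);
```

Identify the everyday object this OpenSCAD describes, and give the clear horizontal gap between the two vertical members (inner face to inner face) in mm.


A door frame. The clear opening width is 746 mm.

Two 2027 mm tall posts with a header on top — a door frame. The left jamb is 53 mm wide at x = 0; the right jamb starts at x = 799. The clear opening is 799 − 53 = 746 mm.


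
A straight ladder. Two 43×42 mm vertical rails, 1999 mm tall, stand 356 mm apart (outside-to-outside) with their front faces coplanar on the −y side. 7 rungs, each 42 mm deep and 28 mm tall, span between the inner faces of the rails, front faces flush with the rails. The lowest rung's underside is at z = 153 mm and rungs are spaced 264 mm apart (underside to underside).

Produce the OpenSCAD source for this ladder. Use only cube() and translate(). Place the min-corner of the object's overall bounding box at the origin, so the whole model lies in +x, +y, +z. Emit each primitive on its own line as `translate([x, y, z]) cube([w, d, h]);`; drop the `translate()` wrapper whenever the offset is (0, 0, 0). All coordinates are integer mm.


cube([43, 42, 1999]);
translate([313, 0, 0]) cube([43, 42, 1999]);
translate([43, 0, 153]) cube([270, 42, 28]);
translate([43, 0, 417]) cube([270, 42, 28]);
translate([43, 0, 681]) cube([270, 42, 28]);
translate([43, 0, 945]) cube([270, 42, 28]);
translate([43, 0, 1209]) cube([270, 42, 28]);
translate([43, 0, 1473]) cube([270, 42, 28]);
translate([43, 0, 1737]) cube([270, 42, 28]);


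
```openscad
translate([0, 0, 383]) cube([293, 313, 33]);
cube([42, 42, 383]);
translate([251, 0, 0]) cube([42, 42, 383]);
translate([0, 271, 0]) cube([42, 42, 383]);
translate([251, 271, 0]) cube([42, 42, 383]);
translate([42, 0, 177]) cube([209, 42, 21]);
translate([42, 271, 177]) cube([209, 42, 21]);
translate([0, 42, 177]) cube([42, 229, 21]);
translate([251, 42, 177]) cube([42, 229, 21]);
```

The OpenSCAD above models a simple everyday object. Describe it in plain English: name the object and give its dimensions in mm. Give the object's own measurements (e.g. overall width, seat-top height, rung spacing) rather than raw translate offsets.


A simple wooden stool: a rectangular seat 293 mm (x) by 313 mm (y), 33 mm thick, top face at z = 416 mm, on four square legs, each 42×42 mm in cross-section. The legs rest on z = 0, each flush with a corner of the seat. Four stretchers, 42 mm wide and 21 mm tall, connect adjacent legs with their undersides at z = 177 mm, each running between the inner faces of the legs it joins and aligned with the legs' outer faces on the other axis.


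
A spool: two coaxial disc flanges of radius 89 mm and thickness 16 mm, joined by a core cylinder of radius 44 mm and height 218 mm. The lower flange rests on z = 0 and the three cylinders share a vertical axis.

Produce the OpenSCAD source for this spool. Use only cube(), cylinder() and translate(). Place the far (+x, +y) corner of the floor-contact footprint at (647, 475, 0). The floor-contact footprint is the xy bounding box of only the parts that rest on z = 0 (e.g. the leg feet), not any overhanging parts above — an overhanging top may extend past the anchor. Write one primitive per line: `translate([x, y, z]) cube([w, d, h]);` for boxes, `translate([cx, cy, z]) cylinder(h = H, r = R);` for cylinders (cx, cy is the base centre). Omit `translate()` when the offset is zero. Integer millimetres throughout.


translate([558, 386, 0]) cylinder(h = 16, r = 89);
translate([558, 386, 16]) cylinder(h = 218, r = 44);
translate([558, 386, 234]) cylinder(h = 16, r = 89);


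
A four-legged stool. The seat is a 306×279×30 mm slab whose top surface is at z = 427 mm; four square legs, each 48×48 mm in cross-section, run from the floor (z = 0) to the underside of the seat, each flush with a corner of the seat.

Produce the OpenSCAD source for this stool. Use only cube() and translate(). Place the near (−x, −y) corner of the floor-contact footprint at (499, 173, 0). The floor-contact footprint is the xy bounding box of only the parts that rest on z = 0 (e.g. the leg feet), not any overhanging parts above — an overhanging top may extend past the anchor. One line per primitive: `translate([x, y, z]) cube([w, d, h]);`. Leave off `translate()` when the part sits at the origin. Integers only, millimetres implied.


translate([499, 173, 397]) cube([306, 279, 30]);
translate([499, 173, 0]) cube([48, 48, 397]);
translate([757, 173, 0]) cube([48, 48, 397]);
translate([499, 404, 0]) cube([48, 48, 397]);
translate([757, 404, 0]) cube([48, 48, 397]);


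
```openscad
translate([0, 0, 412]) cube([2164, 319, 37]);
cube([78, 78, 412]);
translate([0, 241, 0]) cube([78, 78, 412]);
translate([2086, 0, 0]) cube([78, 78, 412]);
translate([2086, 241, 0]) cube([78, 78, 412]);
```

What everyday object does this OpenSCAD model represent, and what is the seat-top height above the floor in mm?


A bench. The seat-top height is 449 mm.

A long slab on four corner posts — a bench. The slab sits at z = 412 with thickness 37, so the top is 412 + 37 = 449 mm.


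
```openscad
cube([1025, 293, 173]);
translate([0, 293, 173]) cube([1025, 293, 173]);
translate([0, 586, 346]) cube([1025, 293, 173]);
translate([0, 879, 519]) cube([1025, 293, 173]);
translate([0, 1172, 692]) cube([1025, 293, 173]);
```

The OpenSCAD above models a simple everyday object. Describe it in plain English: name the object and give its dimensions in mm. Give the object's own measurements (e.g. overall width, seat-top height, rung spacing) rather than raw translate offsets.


A straight staircase of 5 solid steps. Each step is 1025 mm wide (x), 293 mm deep (y, the going) and 173 mm tall (the rise). The first step rests on the floor; each subsequent step sits one going further in +y and one rise higher in +z, directly behind and above the previous step with no overlap.


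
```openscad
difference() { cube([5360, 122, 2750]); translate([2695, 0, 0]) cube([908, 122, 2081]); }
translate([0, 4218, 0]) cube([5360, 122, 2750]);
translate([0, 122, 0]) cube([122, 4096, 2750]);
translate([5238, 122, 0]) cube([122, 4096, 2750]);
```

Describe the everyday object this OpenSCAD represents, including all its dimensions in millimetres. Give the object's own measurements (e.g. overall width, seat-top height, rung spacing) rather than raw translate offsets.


A single room: four walls, each 2750 mm tall and 122 mm thick, enclosing an outside footprint 5360×4340 mm (x × y), no floor or roof. The front and back walls (−y and +y sides) run the full x-width; the side walls fit between their inner faces. A door opening 908 mm wide and 2081 mm tall is cut through the front wall from the floor up, its −x edge 2695 mm from the wall's −x end.


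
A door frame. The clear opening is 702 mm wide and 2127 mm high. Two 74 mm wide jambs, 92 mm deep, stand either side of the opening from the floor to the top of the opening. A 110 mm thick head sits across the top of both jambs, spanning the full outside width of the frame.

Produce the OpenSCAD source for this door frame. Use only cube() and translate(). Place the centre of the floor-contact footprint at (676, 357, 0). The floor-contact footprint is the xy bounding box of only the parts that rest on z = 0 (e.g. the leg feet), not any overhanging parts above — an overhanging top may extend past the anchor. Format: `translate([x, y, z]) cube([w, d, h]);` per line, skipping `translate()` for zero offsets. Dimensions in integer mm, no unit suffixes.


translate([251, 311, 0]) cube([74, 92, 2127]);
translate([1027, 311, 0]) cube([74, 92, 2127]);
translate([251, 311, 2127]) cube([850, 92, 110]);


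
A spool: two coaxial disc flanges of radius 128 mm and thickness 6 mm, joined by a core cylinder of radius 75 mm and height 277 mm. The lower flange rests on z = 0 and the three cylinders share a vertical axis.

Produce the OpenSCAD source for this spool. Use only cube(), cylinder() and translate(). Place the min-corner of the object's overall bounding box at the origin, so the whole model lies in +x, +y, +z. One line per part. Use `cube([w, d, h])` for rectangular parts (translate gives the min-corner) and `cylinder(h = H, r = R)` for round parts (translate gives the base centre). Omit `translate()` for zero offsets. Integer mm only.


translate([128, 128, 0]) cylinder(h = 6, r = 128);
translate([128, 128, 6]) cylinder(h = 277, r = 75);
translate([128, 128, 283]) cylinder(h = 6, r = 128);


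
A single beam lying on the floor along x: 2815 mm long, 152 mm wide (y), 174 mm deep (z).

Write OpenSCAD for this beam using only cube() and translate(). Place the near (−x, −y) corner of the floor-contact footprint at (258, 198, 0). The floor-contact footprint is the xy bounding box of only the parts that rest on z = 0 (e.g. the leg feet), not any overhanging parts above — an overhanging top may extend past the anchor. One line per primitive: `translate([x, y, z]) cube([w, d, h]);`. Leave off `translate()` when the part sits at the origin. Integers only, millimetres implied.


translate([258, 198, 0]) cube([2815, 152, 174]);
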